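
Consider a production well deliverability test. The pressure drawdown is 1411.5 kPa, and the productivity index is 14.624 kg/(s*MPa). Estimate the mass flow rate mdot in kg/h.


mdot = PI * dP / 1000
mdot = 14.624 * 1411.5 / 1000
mdot = 20.64178 kg/s
Convert: 20.64178 kg/s * 3600.0 = 74310 kg/h
mdot = 74310 kg/h


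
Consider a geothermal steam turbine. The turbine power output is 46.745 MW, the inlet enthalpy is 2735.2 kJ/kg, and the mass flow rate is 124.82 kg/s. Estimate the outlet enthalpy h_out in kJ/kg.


h_out = h_in - P * 1000 / mdot
h_out = 2735.2 - 46.745 * 1000 / 124.82
h_out = 2360.7 kJ/kg


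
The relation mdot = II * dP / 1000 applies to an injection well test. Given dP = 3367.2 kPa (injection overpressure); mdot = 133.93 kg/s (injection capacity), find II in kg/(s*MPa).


II = mdot * 1000 / dP
II = 133.93 * 1000 / 3367.2
II = 39.775 kg/(s*MPa)


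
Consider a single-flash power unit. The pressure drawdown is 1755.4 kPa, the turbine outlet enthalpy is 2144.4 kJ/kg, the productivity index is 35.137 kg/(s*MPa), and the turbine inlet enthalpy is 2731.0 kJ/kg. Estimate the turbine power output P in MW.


Step 1: mdot = PI * dP / 1000 = 35.137 * 1755.4 / 1000 = 61.67949 kg/s
Step 2: P = mdot*(h_in - h_out)/1000 = 61.67949*(2731.0 - 2144.4)/1000 = 36.181 MW
P = 36.181 MW


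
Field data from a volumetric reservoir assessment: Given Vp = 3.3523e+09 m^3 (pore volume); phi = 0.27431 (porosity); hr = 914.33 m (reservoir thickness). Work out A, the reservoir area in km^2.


A = Vp / (1e6 * hr * phi)
A = 3.3523e+09 / (1e6 * 914.33 * 0.27431)
A = 13.366 km^2


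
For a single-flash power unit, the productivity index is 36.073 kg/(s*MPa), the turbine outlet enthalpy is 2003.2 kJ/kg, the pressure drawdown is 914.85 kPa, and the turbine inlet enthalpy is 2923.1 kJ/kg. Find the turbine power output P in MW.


Step 1: mdot = PI * dP / 1000 = 36.073 * 914.85 / 1000 = 33.00138 kg/s
Step 2: P = mdot*(h_in - h_out)/1000 = 33.00138*(2923.1 - 2003.2)/1000 = 30.358 MW
P = 30.358 MW


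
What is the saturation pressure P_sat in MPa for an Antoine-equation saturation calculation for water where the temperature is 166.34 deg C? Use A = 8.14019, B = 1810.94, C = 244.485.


P_sat = 10^(A - B/(C + T)) / 760 * 0.101325
P_sat = 10^(8.14019 - 1810.94/(244.485 + 166.34)) / 760 * 0.101325
P_sat = 0.71951 MPa


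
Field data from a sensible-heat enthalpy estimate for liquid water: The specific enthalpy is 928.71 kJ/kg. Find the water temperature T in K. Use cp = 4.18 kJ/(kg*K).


T = h / cp
T = 928.71 / 4.18
T = 222.1794 deg C
Convert to K: 222.1794 + 273.15 = 495.33 K
T = 495.33 K


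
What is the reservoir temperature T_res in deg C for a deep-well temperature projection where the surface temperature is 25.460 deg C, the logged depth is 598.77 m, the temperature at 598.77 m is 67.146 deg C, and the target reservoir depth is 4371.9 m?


Step 1: grad = (T_d1 - T_surf)/d1 * 1000 = (67.146 - 25.46)/598.77 * 1000 = 69.61939 deg C/km
Step 2: T_res = T_surf + grad*d2/1000 = 25.46 + 69.61939*4371.9/1000 = 329.83 deg C
T_res = 329.83 deg C


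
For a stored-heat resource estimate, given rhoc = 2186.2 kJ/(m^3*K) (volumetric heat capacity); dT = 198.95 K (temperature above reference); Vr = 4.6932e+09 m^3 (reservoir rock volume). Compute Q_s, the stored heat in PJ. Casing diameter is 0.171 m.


Q_s = Vr * rhoc * dT / 1e12
Q_s = 4.6932e+09 * 2186.2 * 198.95 / 1e12
Q_s = 2041.3 PJ


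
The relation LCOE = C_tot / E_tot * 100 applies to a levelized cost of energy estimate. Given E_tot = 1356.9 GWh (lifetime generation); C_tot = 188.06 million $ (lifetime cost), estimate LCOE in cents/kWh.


LCOE = C_tot / E_tot * 100
LCOE = 188.06 / 1356.9 * 100
LCOE = 13.860 cents/kWh


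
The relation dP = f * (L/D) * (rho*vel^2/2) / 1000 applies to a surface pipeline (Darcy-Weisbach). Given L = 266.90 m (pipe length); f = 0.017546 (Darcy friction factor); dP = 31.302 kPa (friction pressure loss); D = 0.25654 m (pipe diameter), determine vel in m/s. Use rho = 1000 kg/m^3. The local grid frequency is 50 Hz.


vel = sqrt(dP*1000*2*D / (f*L*rho))
vel = sqrt(31.302*1000*2*0.25654 / (0.017546*266.90*1000))
vel = 1.8519 m/s


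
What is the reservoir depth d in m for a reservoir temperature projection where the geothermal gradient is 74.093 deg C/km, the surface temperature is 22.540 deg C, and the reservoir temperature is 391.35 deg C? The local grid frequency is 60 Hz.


d = (T_res - T_surf) / grad * 1000
d = (391.35 - 22.540) / 74.093 * 1000
d = 4977.7 m


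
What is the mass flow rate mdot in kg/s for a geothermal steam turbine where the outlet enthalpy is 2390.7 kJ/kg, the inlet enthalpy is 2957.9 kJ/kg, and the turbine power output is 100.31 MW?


mdot = P * 1000 / (h_in - h_out)
mdot = 100.31 * 1000 / (2957.9 - 2390.7)
mdot = 176.85 kg/s


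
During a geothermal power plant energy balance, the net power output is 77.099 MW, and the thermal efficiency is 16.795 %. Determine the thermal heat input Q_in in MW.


Q_in = W_net / (eta / 100)
Q_in = 77.099 / (16.795 / 100)
Q_in = 459.06 MW


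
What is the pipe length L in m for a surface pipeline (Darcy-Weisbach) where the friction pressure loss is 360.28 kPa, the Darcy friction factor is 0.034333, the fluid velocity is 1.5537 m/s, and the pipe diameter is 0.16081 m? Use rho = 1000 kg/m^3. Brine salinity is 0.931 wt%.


L = dP*1000*D / (f*rho*vel^2/2)
L = 360.28*1000*0.16081 / (0.034333*1000*1.5537^2/2)
L = 1398.1 m


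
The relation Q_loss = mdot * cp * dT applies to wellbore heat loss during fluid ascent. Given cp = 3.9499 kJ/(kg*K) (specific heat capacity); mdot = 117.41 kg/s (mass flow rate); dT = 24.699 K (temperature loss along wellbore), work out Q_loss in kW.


Q_loss = mdot * cp * dT
Q_loss = 117.41 * 3.9499 * 24.699
Q_loss = 11454 kW


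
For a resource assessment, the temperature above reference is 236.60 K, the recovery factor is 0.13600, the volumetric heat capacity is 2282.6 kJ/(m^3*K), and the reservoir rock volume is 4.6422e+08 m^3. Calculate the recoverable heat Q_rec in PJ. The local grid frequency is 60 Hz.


Step 1: Q_s = Vr*rhoc*dT/1e12 = 4.6422e+08*2282.6*236.6/1e12 = 250.7081 PJ
Step 2: Q_rec = Q_s * RF = 250.7081 * 0.136 = 34.096 PJ
Q_rec = 34.096 PJ


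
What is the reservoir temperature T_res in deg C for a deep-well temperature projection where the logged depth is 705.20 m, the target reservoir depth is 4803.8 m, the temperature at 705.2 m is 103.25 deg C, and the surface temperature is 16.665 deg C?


Step 1: grad = (T_d1 - T_surf)/d1 * 1000 = (103.25 - 16.665)/705.2 * 1000 = 122.7808 deg C/km
Step 2: T_res = T_surf + grad*d2/1000 = 16.665 + 122.7808*4803.8/1000 = 606.48 deg C
T_res = 606.48 deg C


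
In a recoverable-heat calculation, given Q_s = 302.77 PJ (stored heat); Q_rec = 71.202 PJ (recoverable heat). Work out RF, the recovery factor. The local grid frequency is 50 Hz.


RF = Q_rec / Q_s
RF = 71.202 / 302.77
RF = 0.23517


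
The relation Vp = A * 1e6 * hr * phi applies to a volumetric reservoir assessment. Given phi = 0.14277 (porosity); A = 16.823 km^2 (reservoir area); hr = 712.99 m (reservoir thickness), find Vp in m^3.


Vp = A * 1e6 * hr * phi
Vp = 16.823 * 1e6 * 712.99 * 0.14277
Vp = 1.7125e+09 m^3


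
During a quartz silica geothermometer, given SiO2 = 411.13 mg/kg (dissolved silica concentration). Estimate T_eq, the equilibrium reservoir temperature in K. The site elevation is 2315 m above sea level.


T_eq = 1309 / (5.19 - log10(SiO2)) - 273.15
T_eq = 1309 / (5.19 - log10(411.13)) - 273.15
T_eq = 234.9981 deg C
Convert to K: 234.9981 + 273.15 = 508.15 K
T_eq = 508.15 K


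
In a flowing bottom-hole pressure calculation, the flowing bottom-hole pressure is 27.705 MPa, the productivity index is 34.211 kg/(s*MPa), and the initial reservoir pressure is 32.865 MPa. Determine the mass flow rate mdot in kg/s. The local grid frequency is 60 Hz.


mdot = (P_i - P_wf) * PI
mdot = (32.865 - 27.705) * 34.211
mdot = 176.53 kg/s


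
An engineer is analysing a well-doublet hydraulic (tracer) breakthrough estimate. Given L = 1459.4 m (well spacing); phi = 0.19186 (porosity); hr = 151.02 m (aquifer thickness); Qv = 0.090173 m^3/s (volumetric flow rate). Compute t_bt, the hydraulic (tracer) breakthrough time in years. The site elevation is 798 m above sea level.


t_bt = pi * hr * phi * L^2 / (3 * Qv) / (365.25*86400)
t_bt = pi * 151.02 * 0.19186 * 1459.4^2 / (3 * 0.090173) / (365.25*86400)
t_bt = 22.710 years


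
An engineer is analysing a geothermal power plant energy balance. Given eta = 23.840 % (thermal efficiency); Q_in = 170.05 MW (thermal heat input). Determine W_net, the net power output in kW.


W_net = eta / 100 * Q_in
W_net = 23.840 / 100 * 170.05
W_net = 40.53992 MW
Convert: 40.53992 MW * 1000.0 = 40540 kW
W_net = 40540 kW


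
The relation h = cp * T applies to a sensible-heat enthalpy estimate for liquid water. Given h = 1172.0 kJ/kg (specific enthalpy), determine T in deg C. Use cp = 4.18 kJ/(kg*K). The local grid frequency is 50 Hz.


T = h / cp
T = 1172.0 / 4.18
T = 280.38 deg C


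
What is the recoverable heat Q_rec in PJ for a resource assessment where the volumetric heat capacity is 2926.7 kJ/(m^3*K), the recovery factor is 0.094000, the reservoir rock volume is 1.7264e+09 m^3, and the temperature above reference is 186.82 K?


Step 1: Q_s = Vr*rhoc*dT/1e12 = 1.7264e+09*2926.7*186.82/1e12 = 943.9370 PJ
Step 2: Q_rec = Q_s * RF = 943.9370 * 0.094 = 88.730 PJ
Q_rec = 88.730 PJ


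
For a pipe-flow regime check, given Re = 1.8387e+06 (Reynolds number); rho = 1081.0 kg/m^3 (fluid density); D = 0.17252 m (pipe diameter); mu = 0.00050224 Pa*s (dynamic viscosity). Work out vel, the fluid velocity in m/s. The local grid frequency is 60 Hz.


vel = Re * mu / (rho * D)
vel = 1.8387e+06 * 0.00050224 / (1081.0 * 0.17252)
vel = 4.9517 m/s


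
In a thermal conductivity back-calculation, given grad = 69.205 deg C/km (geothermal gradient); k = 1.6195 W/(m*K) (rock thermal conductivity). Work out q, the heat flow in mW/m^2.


q = k * grad / 1000
q = 1.6195 * 69.205 / 1000
q = 0.1120775 W/m^2
Convert: 0.1120775 W/m^2 * 1000.0 = 112.08 mW/m^2
q = 112.08 mW/m^2


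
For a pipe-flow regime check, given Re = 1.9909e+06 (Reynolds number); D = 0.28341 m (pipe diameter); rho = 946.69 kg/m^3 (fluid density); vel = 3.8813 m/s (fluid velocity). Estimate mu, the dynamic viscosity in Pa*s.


mu = rho * vel * D / Re
mu = 946.69 * 3.8813 * 0.28341 / 1.9909e+06
mu = 0.00052306 Pa*s


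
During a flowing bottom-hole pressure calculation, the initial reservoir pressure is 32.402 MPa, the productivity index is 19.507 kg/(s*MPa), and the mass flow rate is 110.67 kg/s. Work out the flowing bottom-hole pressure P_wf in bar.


P_wf = P_i - mdot / PI
P_wf = 32.402 - 110.67 / 19.507
P_wf = 26.72865 MPa
Convert: 26.72865 MPa * 10.0 = 267.29 bar
P_wf = 267.29 bar


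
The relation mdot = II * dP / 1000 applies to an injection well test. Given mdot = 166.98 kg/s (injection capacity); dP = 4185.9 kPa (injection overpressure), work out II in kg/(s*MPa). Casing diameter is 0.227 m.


II = mdot * 1000 / dP
II = 166.98 * 1000 / 4185.9
II = 39.891 kg/(s*MPa)


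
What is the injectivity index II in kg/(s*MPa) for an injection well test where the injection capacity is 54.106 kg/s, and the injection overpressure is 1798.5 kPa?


II = mdot * 1000 / dP
II = 54.106 * 1000 / 1798.5
II = 30.084 kg/(s*MPa)


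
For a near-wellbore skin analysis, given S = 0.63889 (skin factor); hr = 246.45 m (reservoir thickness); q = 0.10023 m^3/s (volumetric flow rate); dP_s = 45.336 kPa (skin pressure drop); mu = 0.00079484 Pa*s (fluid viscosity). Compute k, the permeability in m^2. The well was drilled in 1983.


k = S*q*mu / (2*pi*dP_s*1000*hr)
k = 0.63889*0.10023*0.00079484 / (2*pi*45.336*1000*246.45)
k = 7.2502e-13 m^2


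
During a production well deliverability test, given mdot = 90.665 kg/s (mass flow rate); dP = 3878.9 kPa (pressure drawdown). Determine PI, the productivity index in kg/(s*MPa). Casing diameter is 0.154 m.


PI = mdot * 1000 / dP
PI = 90.665 * 1000 / 3878.9
PI = 23.374 kg/(s*MPa)


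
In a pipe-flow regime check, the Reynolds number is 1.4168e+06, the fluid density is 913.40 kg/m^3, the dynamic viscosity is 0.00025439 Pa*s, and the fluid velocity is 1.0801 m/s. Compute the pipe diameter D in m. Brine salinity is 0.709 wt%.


D = Re * mu / (rho * vel)
D = 1.4168e+06 * 0.00025439 / (913.40 * 1.0801)
D = 0.36533 m


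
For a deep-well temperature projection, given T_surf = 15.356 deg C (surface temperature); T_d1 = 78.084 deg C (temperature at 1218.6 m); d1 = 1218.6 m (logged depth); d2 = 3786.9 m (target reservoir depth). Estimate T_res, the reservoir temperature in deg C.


Step 1: grad = (T_d1 - T_surf)/d1 * 1000 = (78.084 - 15.356)/1218.6 * 1000 = 51.47546 deg C/km
Step 2: T_res = T_surf + grad*d2/1000 = 15.356 + 51.47546*3786.9/1000 = 210.29 deg C
T_res = 210.29 deg C


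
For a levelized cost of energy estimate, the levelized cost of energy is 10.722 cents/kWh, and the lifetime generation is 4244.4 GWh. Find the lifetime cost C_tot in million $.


C_tot = LCOE / 100 * E_tot
C_tot = 10.722 / 100 * 4244.4
C_tot = 455.08 million $


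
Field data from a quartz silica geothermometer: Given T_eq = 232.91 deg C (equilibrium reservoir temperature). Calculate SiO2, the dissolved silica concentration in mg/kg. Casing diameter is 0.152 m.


SiO2 = 10^(5.19 - 1309/(T_eq + 273.15))
SiO2 = 10^(5.19 - 1309/(232.91 + 273.15))
SiO2 = 401.19 mg/kg


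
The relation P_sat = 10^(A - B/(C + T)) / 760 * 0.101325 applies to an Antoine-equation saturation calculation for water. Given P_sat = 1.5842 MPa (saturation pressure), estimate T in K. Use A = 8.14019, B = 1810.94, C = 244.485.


T = B / (A - log10(P_sat * 760 / 0.101325)) - C
T = 1810.94 / (8.14019 - log10(1.5842 * 760 / 0.101325)) - 244.485
T = 200.9797 deg C
Convert to K: 200.9797 + 273.15 = 474.13 K
T = 474.13 K


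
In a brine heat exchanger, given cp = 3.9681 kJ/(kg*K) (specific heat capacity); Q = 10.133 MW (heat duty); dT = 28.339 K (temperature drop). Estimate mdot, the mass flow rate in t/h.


mdot = Q * 1000 / (cp * dT)
mdot = 10.133 * 1000 / (3.9681 * 28.339)
mdot = 90.10957 kg/s
Convert: 90.10957 kg/s * 3.6 = 324.39 t/h
mdot = 324.39 t/h


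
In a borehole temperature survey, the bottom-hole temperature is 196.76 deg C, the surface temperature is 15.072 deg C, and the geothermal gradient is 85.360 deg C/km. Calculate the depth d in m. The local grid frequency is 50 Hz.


d = (T_d - T_surf) / grad * 1000
d = (196.76 - 15.072) / 85.360 * 1000
d = 2128.5 m


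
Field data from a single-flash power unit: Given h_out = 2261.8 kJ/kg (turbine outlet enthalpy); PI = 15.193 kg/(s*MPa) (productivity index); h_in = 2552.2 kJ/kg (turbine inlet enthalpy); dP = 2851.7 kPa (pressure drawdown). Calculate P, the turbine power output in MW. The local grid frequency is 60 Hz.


Step 1: mdot = PI * dP / 1000 = 15.193 * 2851.7 / 1000 = 43.32588 kg/s
Step 2: P = mdot*(h_in - h_out)/1000 = 43.32588*(2552.2 - 2261.8)/1000 = 12.582 MW
P = 12.582 MW


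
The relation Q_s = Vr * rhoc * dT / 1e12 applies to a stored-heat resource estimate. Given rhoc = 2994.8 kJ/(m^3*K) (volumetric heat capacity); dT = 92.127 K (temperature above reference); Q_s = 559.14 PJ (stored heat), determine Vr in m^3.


Vr = Q_s * 1e12 / (rhoc * dT)
Vr = 559.14 * 1e12 / (2994.8 * 92.127)
Vr = 2.0266e+09 m^3


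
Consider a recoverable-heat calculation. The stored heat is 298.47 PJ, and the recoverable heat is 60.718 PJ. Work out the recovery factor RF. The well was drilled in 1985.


RF = Q_rec / Q_s
RF = 60.718 / 298.47
RF = 0.20343


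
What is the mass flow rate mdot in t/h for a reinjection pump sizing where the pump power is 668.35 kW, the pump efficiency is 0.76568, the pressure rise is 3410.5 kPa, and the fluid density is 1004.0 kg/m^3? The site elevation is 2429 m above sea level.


mdot = P_pump * rho * eta / dP
mdot = 668.35 * 1004.0 * 0.76568 / 3410.5
mdot = 150.6492 kg/s
Convert: 150.6492 kg/s * 3.6 = 542.34 t/h
mdot = 542.34 t/h


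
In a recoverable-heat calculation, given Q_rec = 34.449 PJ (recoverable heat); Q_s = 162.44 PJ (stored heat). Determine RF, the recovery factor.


RF = Q_rec / Q_s
RF = 34.449 / 162.44
RF = 0.21207


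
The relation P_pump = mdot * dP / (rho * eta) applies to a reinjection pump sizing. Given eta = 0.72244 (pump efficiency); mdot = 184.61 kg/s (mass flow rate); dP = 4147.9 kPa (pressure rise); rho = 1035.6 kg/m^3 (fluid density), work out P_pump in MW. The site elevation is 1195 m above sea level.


P_pump = mdot * dP / (rho * eta)
P_pump = 184.61 * 4147.9 / (1035.6 * 0.72244)
P_pump = 1023.504 kW
Convert: 1023.504 kW * 0.001 = 1.0235 MW
P_pump = 1.0235 MW


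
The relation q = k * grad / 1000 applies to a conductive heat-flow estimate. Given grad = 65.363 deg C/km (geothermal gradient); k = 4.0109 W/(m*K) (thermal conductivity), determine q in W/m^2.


q = k * grad / 1000
q = 4.0109 * 65.363 / 1000
q = 0.26216 W/m^2


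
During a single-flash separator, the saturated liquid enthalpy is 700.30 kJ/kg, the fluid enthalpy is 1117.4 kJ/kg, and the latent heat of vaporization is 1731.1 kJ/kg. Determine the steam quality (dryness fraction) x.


x = (h - hf) / hfg
x = (1117.4 - 700.30) / 1731.1
x = 0.24095


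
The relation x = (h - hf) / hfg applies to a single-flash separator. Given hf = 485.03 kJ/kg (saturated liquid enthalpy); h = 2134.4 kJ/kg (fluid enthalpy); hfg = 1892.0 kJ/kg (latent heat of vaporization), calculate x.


x = (h - hf) / hfg
x = (2134.4 - 485.03) / 1892.0
x = 0.87176


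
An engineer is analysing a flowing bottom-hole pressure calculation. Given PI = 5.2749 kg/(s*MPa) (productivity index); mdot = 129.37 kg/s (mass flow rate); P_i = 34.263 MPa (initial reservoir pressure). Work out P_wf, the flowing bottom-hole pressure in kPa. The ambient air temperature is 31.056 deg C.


P_wf = P_i - mdot / PI
P_wf = 34.263 - 129.37 / 5.2749
P_wf = 9.737417 MPa
Convert: 9.737417 MPa * 1000.0 = 9737.4 kPa
P_wf = 9737.4 kPa


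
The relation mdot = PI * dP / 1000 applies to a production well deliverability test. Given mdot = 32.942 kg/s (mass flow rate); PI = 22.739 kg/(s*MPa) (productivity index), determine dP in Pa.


dP = mdot * 1000 / PI
dP = 32.942 * 1000 / 22.739
dP = 1448.700 kPa
Convert: 1448.700 kPa * 1000.0 = 1.4487e+06 Pa
dP = 1.4487e+06 Pa


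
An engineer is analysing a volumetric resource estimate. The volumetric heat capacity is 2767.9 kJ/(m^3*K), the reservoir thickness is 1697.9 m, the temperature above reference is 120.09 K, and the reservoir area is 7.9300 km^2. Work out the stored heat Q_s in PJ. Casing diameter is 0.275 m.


Step 1: Vr = A*1e6*hr = 7.93*1e6*1697.9 = 1.346435e+10 m^3
Step 2: Q_s = Vr*rhoc*dT/1e12 = 1.346435e+10*2767.9*120.09/1e12 = 4475.5 PJ
Q_s = 4475.5 PJ


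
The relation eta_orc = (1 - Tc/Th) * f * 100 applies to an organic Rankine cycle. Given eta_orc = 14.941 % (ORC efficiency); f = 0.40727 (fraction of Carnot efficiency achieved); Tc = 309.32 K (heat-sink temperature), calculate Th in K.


Th = Tc / (1 - (eta_orc/100)/f)
Th = 309.32 / (1 - (14.941/100)/0.40727)
Th = 488.55 K


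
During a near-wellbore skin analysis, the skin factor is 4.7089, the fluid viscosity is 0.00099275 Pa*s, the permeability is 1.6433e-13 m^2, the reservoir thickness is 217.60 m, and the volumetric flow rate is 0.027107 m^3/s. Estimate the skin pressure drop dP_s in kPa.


dP_s = S * q * mu / (2*pi*k*hr) / 1000
dP_s = 4.7089 * 0.027107 * 0.00099275 / (2*pi*1.6433e-13*217.60) / 1000
dP_s = 564.01 kPa


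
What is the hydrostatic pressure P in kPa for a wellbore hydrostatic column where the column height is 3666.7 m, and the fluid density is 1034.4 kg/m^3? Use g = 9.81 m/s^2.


P = rho * g * h / 1e6
P = 1034.4 * 9.81 * 3666.7 / 1e6
P = 37.20771 MPa
Convert: 37.20771 MPa * 1000.0 = 37208 kPa
P = 37208 kPa


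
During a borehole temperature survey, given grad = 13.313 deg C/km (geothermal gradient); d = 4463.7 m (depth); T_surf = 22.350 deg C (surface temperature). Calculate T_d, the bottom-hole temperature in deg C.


T_d = T_surf + grad * d / 1000
T_d = 22.350 + 13.313 * 4463.7 / 1000
T_d = 81.775 deg C


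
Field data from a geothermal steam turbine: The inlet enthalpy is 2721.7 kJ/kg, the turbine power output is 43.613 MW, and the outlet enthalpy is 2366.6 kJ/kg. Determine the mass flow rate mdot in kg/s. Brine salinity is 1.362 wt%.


mdot = P * 1000 / (h_in - h_out)
mdot = 43.613 * 1000 / (2721.7 - 2366.6)
mdot = 122.82 kg/s


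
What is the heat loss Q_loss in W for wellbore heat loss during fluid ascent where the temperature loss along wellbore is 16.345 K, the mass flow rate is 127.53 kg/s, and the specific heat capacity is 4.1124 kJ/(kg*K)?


Q_loss = mdot * cp * dT
Q_loss = 127.53 * 4.1124 * 16.345
Q_loss = 8572.207 kW
Convert: 8572.207 kW * 1000.0 = 8.5722e+06 W
Q_loss = 8.5722e+06 W


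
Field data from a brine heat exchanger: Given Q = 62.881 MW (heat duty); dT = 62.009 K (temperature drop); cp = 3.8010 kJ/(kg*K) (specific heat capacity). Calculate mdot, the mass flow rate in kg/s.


mdot = Q * 1000 / (cp * dT)
mdot = 62.881 * 1000 / (3.8010 * 62.009)
mdot = 266.79 kg/s


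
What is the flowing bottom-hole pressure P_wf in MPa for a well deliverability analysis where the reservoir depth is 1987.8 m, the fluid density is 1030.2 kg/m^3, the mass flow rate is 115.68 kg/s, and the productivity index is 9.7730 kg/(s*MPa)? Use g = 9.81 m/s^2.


Step 1: P_i = rho*g*h/1e6 = 1030.2*9.81*1987.8/1e6 = 20.08923 MPa
Step 2: P_wf = P_i - mdot/PI = 20.08923 - 115.68/9.773 = 8.2525 MPa
P_wf = 8.2525 MPa


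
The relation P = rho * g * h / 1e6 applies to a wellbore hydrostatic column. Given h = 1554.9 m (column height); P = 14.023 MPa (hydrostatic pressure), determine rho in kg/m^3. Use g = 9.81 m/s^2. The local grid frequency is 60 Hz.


rho = P * 1e6 / (g * h)
rho = 14.023 * 1e6 / (9.81 * 1554.9)
rho = 919.33 kg/m^3


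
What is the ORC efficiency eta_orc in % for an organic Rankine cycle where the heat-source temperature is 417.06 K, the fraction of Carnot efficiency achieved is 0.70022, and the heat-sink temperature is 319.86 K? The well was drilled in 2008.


eta_orc = (1 - Tc/Th) * f * 100
eta_orc = (1 - 319.86/417.06) * 0.70022 * 100
eta_orc = 16.319 %


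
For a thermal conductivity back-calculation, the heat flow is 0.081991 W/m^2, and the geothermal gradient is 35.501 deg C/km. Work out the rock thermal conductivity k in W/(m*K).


k = q / (grad / 1000)
k = 0.081991 / (35.501 / 1000)
k = 2.3095 W/(m*K)


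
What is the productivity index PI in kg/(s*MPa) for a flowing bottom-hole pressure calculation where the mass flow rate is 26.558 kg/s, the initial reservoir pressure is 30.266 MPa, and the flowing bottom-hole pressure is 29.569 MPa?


PI = mdot / (P_i - P_wf)
PI = 26.558 / (30.266 - 29.569)
PI = 38.103 kg/(s*MPa)


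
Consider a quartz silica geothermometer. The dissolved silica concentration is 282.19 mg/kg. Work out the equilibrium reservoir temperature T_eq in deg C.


T_eq = 1309 / (5.19 - log10(SiO2)) - 273.15
T_eq = 1309 / (5.19 - log10(282.19)) - 273.15
T_eq = 204.68 deg C


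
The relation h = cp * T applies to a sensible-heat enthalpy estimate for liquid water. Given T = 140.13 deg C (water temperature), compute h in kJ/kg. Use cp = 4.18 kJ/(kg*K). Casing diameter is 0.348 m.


h = cp * T
h = 4.18 * 140.13
h = 585.74 kJ/kg


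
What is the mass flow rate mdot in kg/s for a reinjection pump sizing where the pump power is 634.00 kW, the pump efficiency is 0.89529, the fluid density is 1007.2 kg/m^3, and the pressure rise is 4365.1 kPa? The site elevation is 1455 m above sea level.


mdot = P_pump * rho * eta / dP
mdot = 634.00 * 1007.2 * 0.89529 / 4365.1
mdot = 130.97 kg/s


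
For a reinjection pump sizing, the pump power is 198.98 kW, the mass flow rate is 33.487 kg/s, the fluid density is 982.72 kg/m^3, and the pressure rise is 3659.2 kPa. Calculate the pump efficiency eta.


eta = mdot * dP / (rho * P_pump)
eta = 33.487 * 3659.2 / (982.72 * 198.98)
eta = 0.62665


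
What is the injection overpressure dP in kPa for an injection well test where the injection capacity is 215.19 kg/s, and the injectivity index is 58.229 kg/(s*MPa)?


dP = mdot * 1000 / II
dP = 215.19 * 1000 / 58.229
dP = 3695.6 kPa


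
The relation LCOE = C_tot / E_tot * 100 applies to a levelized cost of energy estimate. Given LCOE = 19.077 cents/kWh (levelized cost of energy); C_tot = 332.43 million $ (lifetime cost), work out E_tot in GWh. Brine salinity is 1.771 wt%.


E_tot = C_tot / LCOE * 100
E_tot = 332.43 / 19.077 * 100
E_tot = 1742.6 GWh


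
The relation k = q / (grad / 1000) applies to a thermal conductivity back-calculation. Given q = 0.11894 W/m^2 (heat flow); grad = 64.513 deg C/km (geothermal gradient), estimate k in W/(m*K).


k = q / (grad / 1000)
k = 0.11894 / (64.513 / 1000)
k = 1.8437 W/(m*K)


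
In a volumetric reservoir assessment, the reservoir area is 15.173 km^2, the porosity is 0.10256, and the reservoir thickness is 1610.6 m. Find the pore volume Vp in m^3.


Vp = A * 1e6 * hr * phi
Vp = 15.173 * 1e6 * 1610.6 * 0.10256
Vp = 2.5063e+09 m^3


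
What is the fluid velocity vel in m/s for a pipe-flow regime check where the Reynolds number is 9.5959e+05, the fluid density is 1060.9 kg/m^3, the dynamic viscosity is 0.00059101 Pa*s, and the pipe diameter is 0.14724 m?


vel = Re * mu / (rho * D)
vel = 9.5959e+05 * 0.00059101 / (1060.9 * 0.14724)
vel = 3.6306 m/s


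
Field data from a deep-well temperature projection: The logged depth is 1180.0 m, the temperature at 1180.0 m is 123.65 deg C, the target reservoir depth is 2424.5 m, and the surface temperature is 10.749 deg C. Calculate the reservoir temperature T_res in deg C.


Step 1: grad = (T_d1 - T_surf)/d1 * 1000 = (123.65 - 10.749)/1180.0 * 1000 = 95.67881 deg C/km
Step 2: T_res = T_surf + grad*d2/1000 = 10.749 + 95.67881*2424.5/1000 = 242.72 deg C
T_res = 242.72 deg C


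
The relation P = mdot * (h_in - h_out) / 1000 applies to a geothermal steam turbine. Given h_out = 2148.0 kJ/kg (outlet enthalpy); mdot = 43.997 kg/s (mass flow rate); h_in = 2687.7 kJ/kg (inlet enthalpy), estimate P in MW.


P = mdot * (h_in - h_out) / 1000
P = 43.997 * (2687.7 - 2148.0) / 1000
P = 23.745 MW


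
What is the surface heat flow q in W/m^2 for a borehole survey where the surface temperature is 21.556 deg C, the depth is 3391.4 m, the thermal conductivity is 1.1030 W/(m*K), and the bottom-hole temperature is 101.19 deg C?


Step 1: grad = (T_d - T_surf)/d * 1000 = (101.19 - 21.556)/3391.4 * 1000 = 23.48116 deg C/km
Step 2: q = k * grad / 1000 = 1.103 * 23.48116 / 1000 = 0.025900 W/m^2
q = 0.025900 W/m^2


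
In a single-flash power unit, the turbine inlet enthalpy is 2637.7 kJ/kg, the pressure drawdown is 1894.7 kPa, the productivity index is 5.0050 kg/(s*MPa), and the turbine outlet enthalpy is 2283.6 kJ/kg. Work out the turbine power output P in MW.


Step 1: mdot = PI * dP / 1000 = 5.005 * 1894.7 / 1000 = 9.482973 kg/s
Step 2: P = mdot*(h_in - h_out)/1000 = 9.482973*(2637.7 - 2283.6)/1000 = 3.3579 MW
P = 3.3579 MW


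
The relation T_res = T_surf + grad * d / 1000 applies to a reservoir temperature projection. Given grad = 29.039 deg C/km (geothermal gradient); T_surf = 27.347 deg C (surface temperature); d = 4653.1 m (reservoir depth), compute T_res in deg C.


T_res = T_surf + grad * d / 1000
T_res = 27.347 + 29.039 * 4653.1 / 1000
T_res = 162.47 deg C


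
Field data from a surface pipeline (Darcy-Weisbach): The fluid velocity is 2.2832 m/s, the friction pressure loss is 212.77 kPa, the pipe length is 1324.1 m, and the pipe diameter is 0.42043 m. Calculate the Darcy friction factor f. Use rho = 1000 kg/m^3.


f = dP*1000 / ((L/D)*(rho*vel^2/2))
f = 212.77*1000 / ((1324.1/0.42043)*(1000*2.2832^2/2))
f = 0.025919


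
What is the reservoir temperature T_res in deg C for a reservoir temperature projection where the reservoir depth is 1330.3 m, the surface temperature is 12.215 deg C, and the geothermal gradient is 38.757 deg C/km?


T_res = T_surf + grad * d / 1000
T_res = 12.215 + 38.757 * 1330.3 / 1000
T_res = 63.773 deg C


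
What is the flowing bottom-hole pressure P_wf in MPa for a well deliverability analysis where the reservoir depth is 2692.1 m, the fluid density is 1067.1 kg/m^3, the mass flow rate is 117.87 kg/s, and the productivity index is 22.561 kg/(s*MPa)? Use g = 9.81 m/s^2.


Step 1: P_i = rho*g*h/1e6 = 1067.1*9.81*2692.1/1e6 = 28.18158 MPa
Step 2: P_wf = P_i - mdot/PI = 28.18158 - 117.87/22.561 = 22.957 MPa
P_wf = 22.957 MPa


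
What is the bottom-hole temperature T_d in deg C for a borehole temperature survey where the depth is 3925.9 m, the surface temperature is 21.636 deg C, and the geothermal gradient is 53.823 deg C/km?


T_d = T_surf + grad * d / 1000
T_d = 21.636 + 53.823 * 3925.9 / 1000
T_d = 232.94 deg C


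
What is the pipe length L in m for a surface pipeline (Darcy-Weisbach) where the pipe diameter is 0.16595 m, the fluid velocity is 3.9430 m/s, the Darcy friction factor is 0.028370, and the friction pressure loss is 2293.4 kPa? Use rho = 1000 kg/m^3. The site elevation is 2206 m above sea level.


L = dP*1000*D / (f*rho*vel^2/2)
L = 2293.4*1000*0.16595 / (0.028370*1000*3.9430^2/2)
L = 1725.7 m


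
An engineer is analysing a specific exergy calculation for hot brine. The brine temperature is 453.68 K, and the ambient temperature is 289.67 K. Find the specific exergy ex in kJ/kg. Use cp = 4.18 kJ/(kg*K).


ex = cp * ((T_b - T_0) - T_0 * ln(T_b/T_0))
ex = 4.18 * ((453.68 - 289.67) - 289.67 * ln(453.68/289.67))
ex = 142.33 kJ/kg


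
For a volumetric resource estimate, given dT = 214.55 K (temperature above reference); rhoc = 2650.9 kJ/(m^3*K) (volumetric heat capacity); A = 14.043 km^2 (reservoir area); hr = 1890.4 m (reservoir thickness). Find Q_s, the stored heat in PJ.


Step 1: Vr = A*1e6*hr = 14.043*1e6*1890.4 = 2.654689e+10 m^3
Step 2: Q_s = Vr*rhoc*dT/1e12 = 2.654689e+10*2650.9*214.55/1e12 = 15099 PJ
Q_s = 15099 PJ


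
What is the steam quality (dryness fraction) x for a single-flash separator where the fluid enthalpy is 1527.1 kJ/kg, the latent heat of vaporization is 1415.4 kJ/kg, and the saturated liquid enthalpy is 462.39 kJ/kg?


x = (h - hf) / hfg
x = (1527.1 - 462.39) / 1415.4
x = 0.75223


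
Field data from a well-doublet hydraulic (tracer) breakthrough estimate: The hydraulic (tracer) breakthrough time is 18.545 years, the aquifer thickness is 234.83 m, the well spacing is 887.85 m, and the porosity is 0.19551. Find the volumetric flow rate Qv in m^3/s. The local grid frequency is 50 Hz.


Qv = pi*hr*phi*L^2 / (3*t_bt*365.25*86400)
Qv = pi*234.83*0.19551*887.85^2 / (3*18.545*365.25*86400)
Qv = 0.064759 m^3/s


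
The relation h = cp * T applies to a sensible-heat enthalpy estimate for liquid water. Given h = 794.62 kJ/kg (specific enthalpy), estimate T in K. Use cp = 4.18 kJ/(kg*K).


T = h / cp
T = 794.62 / 4.18
T = 190.1005 deg C
Convert to K: 190.1005 + 273.15 = 463.25 K
T = 463.25 K


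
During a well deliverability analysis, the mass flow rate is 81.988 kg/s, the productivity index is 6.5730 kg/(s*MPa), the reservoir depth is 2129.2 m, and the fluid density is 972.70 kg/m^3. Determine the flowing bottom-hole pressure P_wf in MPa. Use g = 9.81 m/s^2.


Step 1: P_i = rho*g*h/1e6 = 972.7*9.81*2129.2/1e6 = 20.31722 MPa
Step 2: P_wf = P_i - mdot/PI = 20.31722 - 81.988/6.573 = 7.8438 MPa
P_wf = 7.8438 MPa


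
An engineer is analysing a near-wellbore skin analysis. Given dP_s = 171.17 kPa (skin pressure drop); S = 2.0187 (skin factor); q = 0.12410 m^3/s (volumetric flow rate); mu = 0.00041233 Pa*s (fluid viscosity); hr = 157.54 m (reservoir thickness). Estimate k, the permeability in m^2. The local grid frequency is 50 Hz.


k = S*q*mu / (2*pi*dP_s*1000*hr)
k = 2.0187*0.12410*0.00041233 / (2*pi*171.17*1000*157.54)
k = 6.0966e-13 m^2


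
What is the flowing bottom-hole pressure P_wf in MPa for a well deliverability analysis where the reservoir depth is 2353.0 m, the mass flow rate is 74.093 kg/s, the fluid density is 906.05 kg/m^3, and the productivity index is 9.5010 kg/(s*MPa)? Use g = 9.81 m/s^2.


Step 1: P_i = rho*g*h/1e6 = 906.05*9.81*2353.0/1e6 = 20.91429 MPa
Step 2: P_wf = P_i - mdot/PI = 20.91429 - 74.093/9.501 = 13.116 MPa
P_wf = 13.116 MPa


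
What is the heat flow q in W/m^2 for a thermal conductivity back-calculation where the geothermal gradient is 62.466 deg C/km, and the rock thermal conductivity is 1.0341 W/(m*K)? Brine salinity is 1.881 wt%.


q = k * grad / 1000
q = 1.0341 * 62.466 / 1000
q = 0.064596 W/m^2


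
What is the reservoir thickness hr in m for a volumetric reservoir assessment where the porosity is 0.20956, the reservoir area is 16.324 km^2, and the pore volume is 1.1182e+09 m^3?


hr = Vp / (A * 1e6 * phi)
hr = 1.1182e+09 / (16.324 * 1e6 * 0.20956)
hr = 326.88 m


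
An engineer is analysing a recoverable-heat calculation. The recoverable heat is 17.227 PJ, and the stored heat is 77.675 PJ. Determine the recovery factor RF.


RF = Q_rec / Q_s
RF = 17.227 / 77.675
RF = 0.22178


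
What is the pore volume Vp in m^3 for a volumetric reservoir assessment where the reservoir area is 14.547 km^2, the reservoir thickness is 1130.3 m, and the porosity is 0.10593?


Vp = A * 1e6 * hr * phi
Vp = 14.547 * 1e6 * 1130.3 * 0.10593
Vp = 1.7418e+09 m^3


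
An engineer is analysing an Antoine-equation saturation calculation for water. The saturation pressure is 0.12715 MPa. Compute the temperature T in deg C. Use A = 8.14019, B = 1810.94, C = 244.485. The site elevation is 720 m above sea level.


T = B / (A - log10(P_sat * 760 / 0.101325)) - C
T = 1810.94 / (8.14019 - log10(0.12715 * 760 / 0.101325)) - 244.485
T = 106.42 deg C


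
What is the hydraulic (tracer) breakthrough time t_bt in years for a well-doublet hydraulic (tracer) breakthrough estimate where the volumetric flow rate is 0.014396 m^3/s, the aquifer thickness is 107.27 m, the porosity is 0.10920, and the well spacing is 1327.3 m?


t_bt = pi * hr * phi * L^2 / (3 * Qv) / (365.25*86400)
t_bt = pi * 107.27 * 0.10920 * 1327.3^2 / (3 * 0.014396) / (365.25*86400)
t_bt = 47.569 years


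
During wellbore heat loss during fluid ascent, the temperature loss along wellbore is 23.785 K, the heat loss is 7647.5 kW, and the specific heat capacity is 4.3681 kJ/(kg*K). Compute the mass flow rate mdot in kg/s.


mdot = Q_loss / (cp * dT)
mdot = 7647.5 / (4.3681 * 23.785)
mdot = 73.608 kg/s


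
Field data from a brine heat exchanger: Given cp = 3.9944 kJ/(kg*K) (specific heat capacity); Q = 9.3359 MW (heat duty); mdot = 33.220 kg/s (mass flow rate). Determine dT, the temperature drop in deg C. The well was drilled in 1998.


dT = Q * 1000 / (mdot * cp)
dT = 9.3359 * 1000 / (33.220 * 3.9944)
dT = 70.35663 K
Convert (temperature difference, 1 K = 1 deg C): 70.35663 K = 70.35663 deg C
dT = 70.357 deg C


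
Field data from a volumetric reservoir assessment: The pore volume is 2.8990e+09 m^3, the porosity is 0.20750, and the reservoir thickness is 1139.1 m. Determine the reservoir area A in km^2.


A = Vp / (1e6 * hr * phi)
A = 2.8990e+09 / (1e6 * 1139.1 * 0.20750)
A = 12.265 km^2


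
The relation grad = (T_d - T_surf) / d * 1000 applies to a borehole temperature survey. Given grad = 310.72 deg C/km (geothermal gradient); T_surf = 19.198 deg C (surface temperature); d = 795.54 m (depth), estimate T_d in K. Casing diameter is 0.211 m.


T_d = T_surf + grad * d / 1000
T_d = 19.198 + 310.72 * 795.54 / 1000
T_d = 266.3882 deg C
Convert to K: 266.3882 + 273.15 = 539.54 K
T_d = 539.54 K


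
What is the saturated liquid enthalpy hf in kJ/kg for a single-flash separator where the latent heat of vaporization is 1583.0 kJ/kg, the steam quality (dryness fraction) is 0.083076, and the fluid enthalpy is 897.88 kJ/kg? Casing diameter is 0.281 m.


hf = h - x * hfg
hf = 897.88 - 0.083076 * 1583.0
hf = 766.37 kJ/kg


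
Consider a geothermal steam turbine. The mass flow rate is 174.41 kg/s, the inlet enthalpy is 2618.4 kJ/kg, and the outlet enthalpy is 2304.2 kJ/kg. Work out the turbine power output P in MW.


P = mdot * (h_in - h_out) / 1000
P = 174.41 * (2618.4 - 2304.2) / 1000
P = 54.800 MW


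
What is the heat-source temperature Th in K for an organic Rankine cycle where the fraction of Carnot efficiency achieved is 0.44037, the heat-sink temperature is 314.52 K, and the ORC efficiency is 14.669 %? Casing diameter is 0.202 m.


Th = Tc / (1 - (eta_orc/100)/f)
Th = 314.52 / (1 - (14.669/100)/0.44037)
Th = 471.62 K


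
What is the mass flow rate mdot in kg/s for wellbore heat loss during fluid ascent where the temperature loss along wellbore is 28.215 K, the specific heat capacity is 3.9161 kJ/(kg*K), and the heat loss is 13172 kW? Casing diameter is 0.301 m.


mdot = Q_loss / (cp * dT)
mdot = 13172 / (3.9161 * 28.215)
mdot = 119.21 kg/s


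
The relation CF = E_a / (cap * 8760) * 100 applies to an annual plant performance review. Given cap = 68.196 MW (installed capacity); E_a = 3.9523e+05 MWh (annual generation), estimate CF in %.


CF = E_a / (cap * 8760) * 100
CF = 3.9523e+05 / (68.196 * 8760) * 100
CF = 66.159 %


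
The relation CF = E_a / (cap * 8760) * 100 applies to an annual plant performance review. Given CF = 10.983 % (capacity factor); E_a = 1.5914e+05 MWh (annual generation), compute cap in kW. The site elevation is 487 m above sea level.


cap = E_a / (CF/100 * 8760)
cap = 1.5914e+05 / (10.983/100 * 8760)
cap = 165.4071 MW
Convert: 165.4071 MW * 1000.0 = 1.6541e+05 kW
cap = 1.6541e+05 kW


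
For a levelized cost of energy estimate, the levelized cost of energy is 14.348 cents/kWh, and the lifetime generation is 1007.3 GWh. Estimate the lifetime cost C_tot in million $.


C_tot = LCOE / 100 * E_tot
C_tot = 14.348 / 100 * 1007.3
C_tot = 144.53 million $


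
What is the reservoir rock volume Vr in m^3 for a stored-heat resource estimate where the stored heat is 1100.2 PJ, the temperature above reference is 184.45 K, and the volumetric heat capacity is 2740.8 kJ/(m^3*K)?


Vr = Q_s * 1e12 / (rhoc * dT)
Vr = 1100.2 * 1e12 / (2740.8 * 184.45)
Vr = 2.1763e+09 m^3


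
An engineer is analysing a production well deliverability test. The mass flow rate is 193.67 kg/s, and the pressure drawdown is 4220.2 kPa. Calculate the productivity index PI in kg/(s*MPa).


PI = mdot * 1000 / dP
PI = 193.67 * 1000 / 4220.2
PI = 45.891 kg/(s*MPa)


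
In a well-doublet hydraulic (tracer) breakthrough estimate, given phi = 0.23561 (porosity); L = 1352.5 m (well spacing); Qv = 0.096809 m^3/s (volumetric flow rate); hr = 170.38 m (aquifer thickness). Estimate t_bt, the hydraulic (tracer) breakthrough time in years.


t_bt = pi * hr * phi * L^2 / (3 * Qv) / (365.25*86400)
t_bt = pi * 170.38 * 0.23561 * 1352.5^2 / (3 * 0.096809) / (365.25*86400)
t_bt = 25.171 years


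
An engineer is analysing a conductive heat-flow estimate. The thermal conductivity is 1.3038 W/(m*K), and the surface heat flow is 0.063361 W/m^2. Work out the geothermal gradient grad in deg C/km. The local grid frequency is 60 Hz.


grad = q * 1000 / k
grad = 0.063361 * 1000 / 1.3038
grad = 48.597 deg C/km


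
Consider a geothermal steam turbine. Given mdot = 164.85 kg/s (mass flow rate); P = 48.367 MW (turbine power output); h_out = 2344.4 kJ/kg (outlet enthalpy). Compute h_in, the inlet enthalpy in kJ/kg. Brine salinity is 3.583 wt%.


h_in = h_out + P * 1000 / mdot
h_in = 2344.4 + 48.367 * 1000 / 164.85
h_in = 2637.8 kJ/kg


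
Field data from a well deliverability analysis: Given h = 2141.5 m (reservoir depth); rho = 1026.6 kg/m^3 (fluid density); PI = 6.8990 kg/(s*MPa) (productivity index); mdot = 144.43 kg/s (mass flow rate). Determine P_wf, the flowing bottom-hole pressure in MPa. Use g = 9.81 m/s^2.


Step 1: P_i = rho*g*h/1e6 = 1026.6*9.81*2141.5/1e6 = 21.56693 MPa
Step 2: P_wf = P_i - mdot/PI = 21.56693 - 144.43/6.899 = 0.63201 MPa
P_wf = 0.63201 MPa
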